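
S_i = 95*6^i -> [95, 570, 3420, 20520, 123120]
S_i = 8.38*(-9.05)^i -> [8.38, -75.84, 686.34, -6211.4, 56213.2]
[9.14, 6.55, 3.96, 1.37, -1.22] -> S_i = 9.14 + -2.59*i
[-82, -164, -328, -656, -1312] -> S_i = -82*2^i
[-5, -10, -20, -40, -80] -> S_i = -5*2^i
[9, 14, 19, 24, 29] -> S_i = 9 + 5*i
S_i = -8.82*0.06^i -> [-8.82, -0.53, -0.03, -0.0, -0.0]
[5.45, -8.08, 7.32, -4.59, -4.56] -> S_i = Random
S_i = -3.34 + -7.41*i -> [-3.34, -10.75, -18.16, -25.57, -32.98]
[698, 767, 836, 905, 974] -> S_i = 698 + 69*i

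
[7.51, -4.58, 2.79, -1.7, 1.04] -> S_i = 7.51*(-0.61)^i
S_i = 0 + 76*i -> [0, 76, 152, 228, 304]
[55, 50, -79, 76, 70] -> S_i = Random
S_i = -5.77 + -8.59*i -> [-5.77, -14.36, -22.95, -31.54, -40.13]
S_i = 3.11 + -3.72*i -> [3.11, -0.61, -4.33, -8.05, -11.77]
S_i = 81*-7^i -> [81, -567, 3969, -27783, 194481]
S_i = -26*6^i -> [-26, -156, -936, -5616, -33696]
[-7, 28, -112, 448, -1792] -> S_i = -7*-4^i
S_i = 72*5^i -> [72, 360, 1800, 9000, 45000]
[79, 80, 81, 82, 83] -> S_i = 79 + 1*i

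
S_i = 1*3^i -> [1, 3, 9, 27, 81]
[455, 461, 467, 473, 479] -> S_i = 455 + 6*i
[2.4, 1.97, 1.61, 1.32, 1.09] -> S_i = 2.40*0.82^i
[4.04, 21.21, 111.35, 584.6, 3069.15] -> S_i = 4.04*5.25^i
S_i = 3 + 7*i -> [3, 10, 17, 24, 31]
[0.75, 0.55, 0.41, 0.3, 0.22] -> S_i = 0.75*0.74^i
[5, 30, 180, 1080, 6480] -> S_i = 5*6^i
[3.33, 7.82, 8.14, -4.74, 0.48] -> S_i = Random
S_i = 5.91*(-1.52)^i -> [5.91, -8.98, 13.65, -20.75, 31.55]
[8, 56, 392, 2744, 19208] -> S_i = 8*7^i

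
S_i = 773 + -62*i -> [773, 711, 649, 587, 525]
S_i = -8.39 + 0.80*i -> [-8.39, -7.59, -6.79, -5.99, -5.19]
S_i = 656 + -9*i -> [656, 647, 638, 629, 620]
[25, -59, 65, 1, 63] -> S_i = Random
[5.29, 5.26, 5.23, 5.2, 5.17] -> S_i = 5.29 + -0.03*i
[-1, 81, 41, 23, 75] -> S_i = Random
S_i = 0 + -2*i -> [0, -2, -4, -6, -8]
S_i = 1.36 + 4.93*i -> [1.36, 6.29, 11.22, 16.15, 21.08]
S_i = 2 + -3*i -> [2, -1, -4, -7, -10]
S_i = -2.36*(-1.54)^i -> [-2.36, 3.63, -5.6, 8.62, -13.27]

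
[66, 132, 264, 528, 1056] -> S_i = 66*2^i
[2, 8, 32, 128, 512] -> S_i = 2*4^i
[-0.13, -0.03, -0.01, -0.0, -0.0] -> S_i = -0.13*0.21^i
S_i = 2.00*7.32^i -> [2.0, 14.64, 107.16, 784.45, 5742.15]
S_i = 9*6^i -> [9, 54, 324, 1944, 11664]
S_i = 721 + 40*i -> [721, 761, 801, 841, 881]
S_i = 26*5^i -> [26, 130, 650, 3250, 16250]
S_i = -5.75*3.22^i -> [-5.75, -18.52, -59.62, -191.97, -618.15]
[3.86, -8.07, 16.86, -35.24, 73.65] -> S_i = 3.86*(-2.09)^i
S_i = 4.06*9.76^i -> [4.06, 39.63, 386.75, 3774.64, 36840.48]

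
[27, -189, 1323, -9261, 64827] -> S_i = 27*-7^i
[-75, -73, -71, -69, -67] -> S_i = -75 + 2*i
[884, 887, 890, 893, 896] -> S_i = 884 + 3*i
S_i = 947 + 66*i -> [947, 1013, 1079, 1145, 1211]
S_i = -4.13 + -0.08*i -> [-4.13, -4.21, -4.29, -4.37, -4.45]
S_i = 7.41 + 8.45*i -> [7.41, 15.86, 24.31, 32.76, 41.21]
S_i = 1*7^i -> [1, 7, 49, 343, 2401]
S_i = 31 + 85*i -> [31, 116, 201, 286, 371]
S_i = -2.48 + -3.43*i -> [-2.48, -5.91, -9.34, -12.77, -16.2]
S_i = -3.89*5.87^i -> [-3.89, -22.83, -134.04, -786.8, -4618.51]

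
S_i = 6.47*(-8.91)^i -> [6.47, -57.65, 513.64, -4576.54, 40776.98]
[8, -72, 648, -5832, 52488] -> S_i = 8*-9^i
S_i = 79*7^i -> [79, 553, 3871, 27097, 189679]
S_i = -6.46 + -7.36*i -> [-6.46, -13.82, -21.18, -28.54, -35.9]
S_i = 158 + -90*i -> [158, 68, -22, -112, -202]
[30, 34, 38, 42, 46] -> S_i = 30 + 4*i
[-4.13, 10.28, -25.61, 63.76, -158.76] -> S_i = -4.13*(-2.49)^i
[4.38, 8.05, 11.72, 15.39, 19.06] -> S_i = 4.38 + 3.67*i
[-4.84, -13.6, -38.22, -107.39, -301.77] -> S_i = -4.84*2.81^i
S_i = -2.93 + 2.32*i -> [-2.93, -0.61, 1.71, 4.03, 6.35]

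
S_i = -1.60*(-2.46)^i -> [-1.6, 3.94, -9.68, 23.82, -58.59]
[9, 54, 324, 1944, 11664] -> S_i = 9*6^i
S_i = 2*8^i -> [2, 16, 128, 1024, 8192]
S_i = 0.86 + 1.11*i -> [0.86, 1.97, 3.08, 4.19, 5.3]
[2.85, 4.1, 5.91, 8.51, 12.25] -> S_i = 2.85*1.44^i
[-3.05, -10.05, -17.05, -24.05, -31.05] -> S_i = -3.05 + -7.00*i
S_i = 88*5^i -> [88, 440, 2200, 11000, 55000]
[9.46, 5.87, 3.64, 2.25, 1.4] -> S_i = 9.46*0.62^i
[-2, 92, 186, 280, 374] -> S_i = -2 + 94*i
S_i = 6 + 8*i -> [6, 14, 22, 30, 38]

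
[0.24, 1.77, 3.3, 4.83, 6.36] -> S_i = 0.24 + 1.53*i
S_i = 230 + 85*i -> [230, 315, 400, 485, 570]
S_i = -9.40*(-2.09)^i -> [-9.4, 19.65, -41.06, 85.82, -179.35]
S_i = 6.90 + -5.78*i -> [6.9, 1.12, -4.66, -10.44, -16.22]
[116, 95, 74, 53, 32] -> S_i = 116 + -21*i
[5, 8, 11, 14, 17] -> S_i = 5 + 3*i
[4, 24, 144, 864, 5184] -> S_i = 4*6^i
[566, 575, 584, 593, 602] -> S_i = 566 + 9*i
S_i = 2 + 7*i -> [2, 9, 16, 23, 30]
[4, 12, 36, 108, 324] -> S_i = 4*3^i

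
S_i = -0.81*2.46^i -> [-0.81, -1.99, -4.9, -12.06, -29.66]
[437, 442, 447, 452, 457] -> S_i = 437 + 5*i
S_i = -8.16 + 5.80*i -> [-8.16, -2.36, 3.44, 9.24, 15.04]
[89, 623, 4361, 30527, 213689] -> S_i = 89*7^i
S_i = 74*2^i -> [74, 148, 296, 592, 1184]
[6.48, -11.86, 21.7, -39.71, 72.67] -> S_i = 6.48*(-1.83)^i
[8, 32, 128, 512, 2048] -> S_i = 8*4^i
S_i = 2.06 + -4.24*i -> [2.06, -2.18, -6.42, -10.66, -14.9]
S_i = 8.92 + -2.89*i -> [8.92, 6.03, 3.14, 0.25, -2.64]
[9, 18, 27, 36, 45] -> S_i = 9 + 9*i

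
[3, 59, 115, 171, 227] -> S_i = 3 + 56*i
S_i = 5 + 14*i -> [5, 19, 33, 47, 61]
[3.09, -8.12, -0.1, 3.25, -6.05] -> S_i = Random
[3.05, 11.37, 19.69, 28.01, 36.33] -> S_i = 3.05 + 8.32*i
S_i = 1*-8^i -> [1, -8, 64, -512, 4096]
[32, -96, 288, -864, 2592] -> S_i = 32*-3^i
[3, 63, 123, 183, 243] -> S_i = 3 + 60*i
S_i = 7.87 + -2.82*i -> [7.87, 5.05, 2.23, -0.59, -3.41]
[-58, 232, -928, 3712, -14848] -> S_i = -58*-4^i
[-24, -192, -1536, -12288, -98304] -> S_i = -24*8^i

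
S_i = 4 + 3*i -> [4, 7, 10, 13, 16]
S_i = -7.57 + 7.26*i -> [-7.57, -0.31, 6.95, 14.21, 21.47]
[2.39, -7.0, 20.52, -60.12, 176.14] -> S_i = 2.39*(-2.93)^i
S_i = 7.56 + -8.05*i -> [7.56, -0.49, -8.54, -16.59, -24.64]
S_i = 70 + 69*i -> [70, 139, 208, 277, 346]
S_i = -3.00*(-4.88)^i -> [-3.0, 14.64, -71.44, 348.64, -1701.38]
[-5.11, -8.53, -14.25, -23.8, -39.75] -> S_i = -5.11*1.67^i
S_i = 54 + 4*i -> [54, 58, 62, 66, 70]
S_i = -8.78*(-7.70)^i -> [-8.78, 67.61, -520.57, 4008.36, -30864.37]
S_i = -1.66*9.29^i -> [-1.66, -15.42, -143.26, -1330.93, -12364.34]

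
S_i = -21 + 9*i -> [-21, -12, -3, 6, 15]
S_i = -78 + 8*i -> [-78, -70, -62, -54, -46]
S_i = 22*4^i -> [22, 88, 352, 1408, 5632]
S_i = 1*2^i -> [1, 2, 4, 8, 16]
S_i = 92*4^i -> [92, 368, 1472, 5888, 23552]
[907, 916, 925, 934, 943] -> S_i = 907 + 9*i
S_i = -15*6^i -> [-15, -90, -540, -3240, -19440]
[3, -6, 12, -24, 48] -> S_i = 3*-2^i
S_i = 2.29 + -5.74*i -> [2.29, -3.45, -9.19, -14.93, -20.67]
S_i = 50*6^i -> [50, 300, 1800, 10800, 64800]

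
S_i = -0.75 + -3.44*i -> [-0.75, -4.19, -7.63, -11.07, -14.51]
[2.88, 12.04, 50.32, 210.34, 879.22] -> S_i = 2.88*4.18^i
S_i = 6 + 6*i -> [6, 12, 18, 24, 30]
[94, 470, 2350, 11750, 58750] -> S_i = 94*5^i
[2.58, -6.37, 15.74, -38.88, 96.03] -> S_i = 2.58*(-2.47)^i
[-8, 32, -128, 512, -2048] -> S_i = -8*-4^i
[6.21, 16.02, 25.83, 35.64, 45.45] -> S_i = 6.21 + 9.81*i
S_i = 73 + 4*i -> [73, 77, 81, 85, 89]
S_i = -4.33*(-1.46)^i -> [-4.33, 6.32, -9.23, 13.48, -19.67]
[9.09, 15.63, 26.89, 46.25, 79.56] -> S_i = 9.09*1.72^i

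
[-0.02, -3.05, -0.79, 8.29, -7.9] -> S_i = Random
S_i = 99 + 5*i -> [99, 104, 109, 114, 119]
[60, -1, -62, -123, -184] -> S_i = 60 + -61*i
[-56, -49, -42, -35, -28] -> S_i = -56 + 7*i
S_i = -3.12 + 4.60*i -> [-3.12, 1.48, 6.08, 10.68, 15.28]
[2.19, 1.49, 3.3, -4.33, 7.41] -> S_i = Random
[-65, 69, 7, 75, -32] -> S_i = Random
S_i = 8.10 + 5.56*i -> [8.1, 13.66, 19.22, 24.78, 30.34]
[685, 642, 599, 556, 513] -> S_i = 685 + -43*i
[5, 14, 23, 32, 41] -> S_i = 5 + 9*i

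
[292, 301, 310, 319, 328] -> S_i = 292 + 9*i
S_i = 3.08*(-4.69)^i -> [3.08, -14.45, 67.75, -317.74, 1490.19]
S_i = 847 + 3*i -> [847, 850, 853, 856, 859]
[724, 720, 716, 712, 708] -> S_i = 724 + -4*i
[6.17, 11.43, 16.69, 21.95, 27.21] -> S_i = 6.17 + 5.26*i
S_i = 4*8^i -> [4, 32, 256, 2048, 16384]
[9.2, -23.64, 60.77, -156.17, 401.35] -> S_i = 9.20*(-2.57)^i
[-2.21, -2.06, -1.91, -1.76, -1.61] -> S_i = -2.21 + 0.15*i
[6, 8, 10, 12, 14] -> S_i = 6 + 2*i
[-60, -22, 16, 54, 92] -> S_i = -60 + 38*i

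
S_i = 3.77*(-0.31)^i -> [3.77, -1.17, 0.36, -0.11, 0.03]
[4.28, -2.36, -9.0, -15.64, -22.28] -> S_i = 4.28 + -6.64*i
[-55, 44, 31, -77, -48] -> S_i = Random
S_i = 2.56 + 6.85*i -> [2.56, 9.41, 16.26, 23.11, 29.96]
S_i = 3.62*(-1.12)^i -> [3.62, -4.05, 4.54, -5.09, 5.7]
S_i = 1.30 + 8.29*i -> [1.3, 9.59, 17.88, 26.17, 34.46]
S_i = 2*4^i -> [2, 8, 32, 128, 512]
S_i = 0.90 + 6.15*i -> [0.9, 7.05, 13.2, 19.35, 25.5]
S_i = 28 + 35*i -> [28, 63, 98, 133, 168]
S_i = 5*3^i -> [5, 15, 45, 135, 405]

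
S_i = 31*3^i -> [31, 93, 279, 837, 2511]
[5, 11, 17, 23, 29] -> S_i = 5 + 6*i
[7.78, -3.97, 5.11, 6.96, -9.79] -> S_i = Random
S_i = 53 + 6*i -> [53, 59, 65, 71, 77]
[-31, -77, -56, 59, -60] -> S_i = Random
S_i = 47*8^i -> [47, 376, 3008, 24064, 192512]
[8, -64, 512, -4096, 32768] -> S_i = 8*-8^i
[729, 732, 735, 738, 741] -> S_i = 729 + 3*i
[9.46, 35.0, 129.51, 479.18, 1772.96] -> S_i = 9.46*3.70^i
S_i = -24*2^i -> [-24, -48, -96, -192, -384]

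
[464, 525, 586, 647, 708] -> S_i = 464 + 61*i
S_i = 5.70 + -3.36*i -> [5.7, 2.34, -1.02, -4.38, -7.74]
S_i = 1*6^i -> [1, 6, 36, 216, 1296]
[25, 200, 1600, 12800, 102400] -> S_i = 25*8^i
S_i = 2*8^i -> [2, 16, 128, 1024, 8192]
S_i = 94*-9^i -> [94, -846, 7614, -68526, 616734]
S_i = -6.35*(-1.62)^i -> [-6.35, 10.29, -16.66, 27.0, -43.74]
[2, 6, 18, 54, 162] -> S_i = 2*3^i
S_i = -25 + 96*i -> [-25, 71, 167, 263, 359]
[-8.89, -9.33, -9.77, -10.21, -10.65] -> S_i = -8.89 + -0.44*i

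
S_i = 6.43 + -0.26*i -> [6.43, 6.17, 5.91, 5.65, 5.39]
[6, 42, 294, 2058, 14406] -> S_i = 6*7^i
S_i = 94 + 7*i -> [94, 101, 108, 115, 122]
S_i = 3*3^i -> [3, 9, 27, 81, 243]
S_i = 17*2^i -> [17, 34, 68, 136, 272]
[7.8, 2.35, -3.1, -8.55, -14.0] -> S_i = 7.80 + -5.45*i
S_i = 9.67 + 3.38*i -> [9.67, 13.05, 16.43, 19.81, 23.19]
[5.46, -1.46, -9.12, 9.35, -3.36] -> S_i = Random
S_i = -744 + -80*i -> [-744, -824, -904, -984, -1064]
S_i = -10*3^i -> [-10, -30, -90, -270, -810]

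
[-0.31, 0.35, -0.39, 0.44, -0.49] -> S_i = -0.31*(-1.12)^i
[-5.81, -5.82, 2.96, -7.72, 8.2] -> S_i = Random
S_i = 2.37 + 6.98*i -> [2.37, 9.35, 16.33, 23.31, 30.29]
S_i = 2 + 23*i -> [2, 25, 48, 71, 94]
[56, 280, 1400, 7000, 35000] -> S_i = 56*5^i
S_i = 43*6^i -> [43, 258, 1548, 9288, 55728]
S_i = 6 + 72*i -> [6, 78, 150, 222, 294]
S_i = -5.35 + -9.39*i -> [-5.35, -14.74, -24.13, -33.52, -42.91]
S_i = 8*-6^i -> [8, -48, 288, -1728, 10368]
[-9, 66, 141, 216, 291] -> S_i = -9 + 75*i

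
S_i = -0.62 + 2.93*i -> [-0.62, 2.31, 5.24, 8.17, 11.1]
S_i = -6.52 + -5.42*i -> [-6.52, -11.94, -17.36, -22.78, -28.2]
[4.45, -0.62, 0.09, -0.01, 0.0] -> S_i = 4.45*(-0.14)^i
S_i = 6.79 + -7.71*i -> [6.79, -0.92, -8.63, -16.34, -24.05]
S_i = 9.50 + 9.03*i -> [9.5, 18.53, 27.56, 36.59, 45.62]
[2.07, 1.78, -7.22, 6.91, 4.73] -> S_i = Random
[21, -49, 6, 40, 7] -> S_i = Random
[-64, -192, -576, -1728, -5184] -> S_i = -64*3^i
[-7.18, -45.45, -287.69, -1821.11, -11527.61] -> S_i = -7.18*6.33^i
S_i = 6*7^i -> [6, 42, 294, 2058, 14406]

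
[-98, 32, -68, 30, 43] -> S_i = Random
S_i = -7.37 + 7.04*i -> [-7.37, -0.33, 6.71, 13.75, 20.79]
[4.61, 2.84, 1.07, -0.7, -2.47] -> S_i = 4.61 + -1.77*i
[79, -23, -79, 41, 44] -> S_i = Random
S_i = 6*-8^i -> [6, -48, 384, -3072, 24576]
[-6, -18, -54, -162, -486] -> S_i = -6*3^i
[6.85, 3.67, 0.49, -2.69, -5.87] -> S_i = 6.85 + -3.18*i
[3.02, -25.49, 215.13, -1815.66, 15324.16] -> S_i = 3.02*(-8.44)^i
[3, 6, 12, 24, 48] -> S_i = 3*2^i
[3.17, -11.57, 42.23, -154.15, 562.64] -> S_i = 3.17*(-3.65)^i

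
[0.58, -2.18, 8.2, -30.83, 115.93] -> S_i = 0.58*(-3.76)^i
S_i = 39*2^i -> [39, 78, 156, 312, 624]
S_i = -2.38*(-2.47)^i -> [-2.38, 5.88, -14.52, 35.86, -88.59]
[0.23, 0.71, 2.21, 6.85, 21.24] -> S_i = 0.23*3.10^i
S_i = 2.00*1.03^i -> [2.0, 2.06, 2.12, 2.19, 2.25]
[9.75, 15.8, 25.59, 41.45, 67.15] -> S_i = 9.75*1.62^i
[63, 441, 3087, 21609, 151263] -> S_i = 63*7^i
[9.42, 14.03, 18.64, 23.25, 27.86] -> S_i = 9.42 + 4.61*i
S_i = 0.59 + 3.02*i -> [0.59, 3.61, 6.63, 9.65, 12.67]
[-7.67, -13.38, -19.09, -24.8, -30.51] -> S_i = -7.67 + -5.71*i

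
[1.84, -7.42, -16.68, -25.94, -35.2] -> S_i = 1.84 + -9.26*i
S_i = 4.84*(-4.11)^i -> [4.84, -19.89, 81.76, -336.02, 1381.06]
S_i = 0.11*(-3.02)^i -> [0.11, -0.33, 1.0, -3.03, 9.15]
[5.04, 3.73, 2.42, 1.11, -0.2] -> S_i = 5.04 + -1.31*i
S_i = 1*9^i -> [1, 9, 81, 729, 6561]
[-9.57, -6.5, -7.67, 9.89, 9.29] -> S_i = Random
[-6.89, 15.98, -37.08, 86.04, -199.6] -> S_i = -6.89*(-2.32)^i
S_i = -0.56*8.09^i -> [-0.56, -4.53, -36.65, -296.51, -2398.73]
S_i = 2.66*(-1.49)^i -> [2.66, -3.96, 5.91, -8.8, 13.11]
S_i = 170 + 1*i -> [170, 171, 172, 173, 174]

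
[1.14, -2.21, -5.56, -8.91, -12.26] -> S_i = 1.14 + -3.35*i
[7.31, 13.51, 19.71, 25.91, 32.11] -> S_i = 7.31 + 6.20*i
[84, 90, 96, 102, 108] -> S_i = 84 + 6*i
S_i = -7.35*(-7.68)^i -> [-7.35, 56.45, -433.52, 3329.44, -25570.09]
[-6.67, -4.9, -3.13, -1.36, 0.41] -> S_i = -6.67 + 1.77*i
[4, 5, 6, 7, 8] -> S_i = 4 + 1*i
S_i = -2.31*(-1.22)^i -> [-2.31, 2.82, -3.44, 4.19, -5.12]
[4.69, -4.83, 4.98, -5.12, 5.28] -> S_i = 4.69*(-1.03)^i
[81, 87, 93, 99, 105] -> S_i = 81 + 6*i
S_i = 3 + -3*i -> [3, 0, -3, -6, -9]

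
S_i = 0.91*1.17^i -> [0.91, 1.06, 1.25, 1.46, 1.71]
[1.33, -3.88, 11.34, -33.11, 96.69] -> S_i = 1.33*(-2.92)^i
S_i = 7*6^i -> [7, 42, 252, 1512, 9072]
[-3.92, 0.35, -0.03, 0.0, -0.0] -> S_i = -3.92*(-0.09)^i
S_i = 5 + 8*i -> [5, 13, 21, 29, 37]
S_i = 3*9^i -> [3, 27, 243, 2187, 19683]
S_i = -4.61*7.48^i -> [-4.61, -34.48, -257.93, -1929.33, -14431.36]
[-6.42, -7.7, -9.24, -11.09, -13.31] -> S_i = -6.42*1.20^i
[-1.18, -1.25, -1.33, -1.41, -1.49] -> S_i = -1.18*1.06^i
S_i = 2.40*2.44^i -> [2.4, 5.86, 14.29, 34.86, 85.07]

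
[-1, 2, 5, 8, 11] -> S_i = -1 + 3*i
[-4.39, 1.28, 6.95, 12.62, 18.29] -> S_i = -4.39 + 5.67*i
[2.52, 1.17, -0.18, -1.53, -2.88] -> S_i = 2.52 + -1.35*i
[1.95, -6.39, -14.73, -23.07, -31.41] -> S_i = 1.95 + -8.34*i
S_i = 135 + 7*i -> [135, 142, 149, 156, 163]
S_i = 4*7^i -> [4, 28, 196, 1372, 9604]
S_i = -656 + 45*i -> [-656, -611, -566, -521, -476]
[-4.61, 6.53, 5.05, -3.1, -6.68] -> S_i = Random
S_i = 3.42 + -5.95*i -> [3.42, -2.53, -8.48, -14.43, -20.38]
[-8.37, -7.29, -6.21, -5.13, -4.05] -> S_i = -8.37 + 1.08*i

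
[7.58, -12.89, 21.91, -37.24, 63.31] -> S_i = 7.58*(-1.70)^i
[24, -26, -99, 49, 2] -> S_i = Random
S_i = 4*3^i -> [4, 12, 36, 108, 324]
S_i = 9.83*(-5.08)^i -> [9.83, -49.94, 253.68, -1288.68, 6546.49]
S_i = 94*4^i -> [94, 376, 1504, 6016, 24064]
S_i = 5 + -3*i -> [5, 2, -1, -4, -7]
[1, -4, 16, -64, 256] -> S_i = 1*-4^i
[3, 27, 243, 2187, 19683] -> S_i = 3*9^i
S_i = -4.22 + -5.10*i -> [-4.22, -9.32, -14.42, -19.52, -24.62]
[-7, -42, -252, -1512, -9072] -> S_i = -7*6^i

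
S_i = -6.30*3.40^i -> [-6.3, -21.42, -72.83, -247.62, -841.89]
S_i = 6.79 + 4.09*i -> [6.79, 10.88, 14.97, 19.06, 23.15]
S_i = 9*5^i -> [9, 45, 225, 1125, 5625]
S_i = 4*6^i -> [4, 24, 144, 864, 5184]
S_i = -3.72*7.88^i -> [-3.72, -29.31, -230.99, -1820.21, -14343.26]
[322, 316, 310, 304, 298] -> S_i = 322 + -6*i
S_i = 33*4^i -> [33, 132, 528, 2112, 8448]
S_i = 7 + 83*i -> [7, 90, 173, 256, 339]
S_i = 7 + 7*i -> [7, 14, 21, 28, 35]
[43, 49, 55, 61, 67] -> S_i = 43 + 6*i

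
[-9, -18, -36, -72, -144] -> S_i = -9*2^i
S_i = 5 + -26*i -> [5, -21, -47, -73, -99]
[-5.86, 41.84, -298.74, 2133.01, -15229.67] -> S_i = -5.86*(-7.14)^i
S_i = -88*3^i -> [-88, -264, -792, -2376, -7128]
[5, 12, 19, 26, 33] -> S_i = 5 + 7*i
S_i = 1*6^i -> [1, 6, 36, 216, 1296]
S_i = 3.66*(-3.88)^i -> [3.66, -14.2, 55.1, -213.78, 829.48]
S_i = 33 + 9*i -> [33, 42, 51, 60, 69]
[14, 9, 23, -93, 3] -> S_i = Random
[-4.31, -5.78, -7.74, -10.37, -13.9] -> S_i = -4.31*1.34^i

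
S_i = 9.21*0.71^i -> [9.21, 6.54, 4.64, 3.3, 2.34]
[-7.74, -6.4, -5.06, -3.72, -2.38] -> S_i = -7.74 + 1.34*i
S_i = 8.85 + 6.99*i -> [8.85, 15.84, 22.83, 29.82, 36.81]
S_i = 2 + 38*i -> [2, 40, 78, 116, 154]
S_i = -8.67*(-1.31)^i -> [-8.67, 11.36, -14.88, 19.49, -25.53]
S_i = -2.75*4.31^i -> [-2.75, -11.85, -51.08, -220.17, -948.95]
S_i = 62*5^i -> [62, 310, 1550, 7750, 38750]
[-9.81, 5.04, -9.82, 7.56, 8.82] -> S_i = Random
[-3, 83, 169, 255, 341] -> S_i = -3 + 86*i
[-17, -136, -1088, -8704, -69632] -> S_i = -17*8^i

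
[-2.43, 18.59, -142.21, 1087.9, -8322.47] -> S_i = -2.43*(-7.65)^i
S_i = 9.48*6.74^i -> [9.48, 63.9, 430.65, 2902.61, 19563.56]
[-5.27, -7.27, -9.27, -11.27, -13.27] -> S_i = -5.27 + -2.00*i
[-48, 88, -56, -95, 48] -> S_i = Random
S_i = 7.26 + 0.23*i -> [7.26, 7.49, 7.72, 7.95, 8.18]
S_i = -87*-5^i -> [-87, 435, -2175, 10875, -54375]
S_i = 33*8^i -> [33, 264, 2112, 16896, 135168]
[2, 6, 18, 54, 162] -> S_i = 2*3^i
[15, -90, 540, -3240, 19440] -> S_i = 15*-6^i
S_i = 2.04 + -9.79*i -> [2.04, -7.75, -17.54, -27.33, -37.12]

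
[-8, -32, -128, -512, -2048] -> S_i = -8*4^i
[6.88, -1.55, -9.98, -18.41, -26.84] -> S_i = 6.88 + -8.43*i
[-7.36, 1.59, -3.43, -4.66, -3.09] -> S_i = Random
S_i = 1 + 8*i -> [1, 9, 17, 25, 33]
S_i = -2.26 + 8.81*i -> [-2.26, 6.55, 15.36, 24.17, 32.98]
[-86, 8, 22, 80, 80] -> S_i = Random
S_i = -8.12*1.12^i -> [-8.12, -9.09, -10.19, -11.41, -12.78]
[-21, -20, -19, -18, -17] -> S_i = -21 + 1*i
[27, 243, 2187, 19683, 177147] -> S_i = 27*9^i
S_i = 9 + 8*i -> [9, 17, 25, 33, 41]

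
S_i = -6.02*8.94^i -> [-6.02, -53.82, -481.14, -4301.39, -38454.45]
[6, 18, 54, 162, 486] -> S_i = 6*3^i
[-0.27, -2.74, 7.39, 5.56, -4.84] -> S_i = Random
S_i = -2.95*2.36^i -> [-2.95, -6.96, -16.43, -38.78, -91.51]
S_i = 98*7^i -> [98, 686, 4802, 33614, 235298]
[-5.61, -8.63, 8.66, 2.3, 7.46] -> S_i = Random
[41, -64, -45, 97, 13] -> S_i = Random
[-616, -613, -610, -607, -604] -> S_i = -616 + 3*i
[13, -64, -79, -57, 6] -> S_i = Random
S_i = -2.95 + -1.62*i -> [-2.95, -4.57, -6.19, -7.81, -9.43]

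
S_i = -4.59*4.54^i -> [-4.59, -20.84, -94.61, -429.52, -1950.01]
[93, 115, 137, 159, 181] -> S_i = 93 + 22*i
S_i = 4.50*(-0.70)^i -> [4.5, -3.15, 2.2, -1.54, 1.08]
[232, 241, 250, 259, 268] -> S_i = 232 + 9*i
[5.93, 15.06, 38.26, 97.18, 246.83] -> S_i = 5.93*2.54^i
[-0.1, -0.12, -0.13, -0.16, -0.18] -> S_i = -0.10*1.16^i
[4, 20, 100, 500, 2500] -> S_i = 4*5^i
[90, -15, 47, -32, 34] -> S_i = Random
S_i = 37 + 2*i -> [37, 39, 41, 43, 45]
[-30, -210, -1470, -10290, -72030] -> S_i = -30*7^i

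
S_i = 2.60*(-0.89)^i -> [2.6, -2.31, 2.06, -1.83, 1.63]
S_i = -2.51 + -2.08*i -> [-2.51, -4.59, -6.67, -8.75, -10.83]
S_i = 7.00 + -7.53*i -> [7.0, -0.53, -8.06, -15.59, -23.12]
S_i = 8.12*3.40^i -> [8.12, 27.61, 93.87, 319.15, 1085.1]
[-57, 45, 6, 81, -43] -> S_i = Random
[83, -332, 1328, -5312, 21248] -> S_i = 83*-4^i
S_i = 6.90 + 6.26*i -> [6.9, 13.16, 19.42, 25.68, 31.94]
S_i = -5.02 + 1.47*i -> [-5.02, -3.55, -2.08, -0.61, 0.86]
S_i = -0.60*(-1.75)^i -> [-0.6, 1.05, -1.84, 3.22, -5.63]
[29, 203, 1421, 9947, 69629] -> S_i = 29*7^i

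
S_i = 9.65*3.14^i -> [9.65, 30.3, 95.15, 298.76, 938.09]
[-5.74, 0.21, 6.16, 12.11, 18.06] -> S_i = -5.74 + 5.95*i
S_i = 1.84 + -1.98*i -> [1.84, -0.14, -2.12, -4.1, -6.08]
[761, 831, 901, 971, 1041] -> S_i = 761 + 70*i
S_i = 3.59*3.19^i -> [3.59, 11.45, 36.53, 116.54, 371.76]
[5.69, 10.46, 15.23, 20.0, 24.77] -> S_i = 5.69 + 4.77*i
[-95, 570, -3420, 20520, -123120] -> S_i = -95*-6^i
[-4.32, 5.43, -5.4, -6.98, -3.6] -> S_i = Random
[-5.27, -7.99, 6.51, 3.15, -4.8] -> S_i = Random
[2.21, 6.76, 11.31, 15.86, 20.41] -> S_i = 2.21 + 4.55*i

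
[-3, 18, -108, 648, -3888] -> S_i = -3*-6^i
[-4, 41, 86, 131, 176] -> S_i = -4 + 45*i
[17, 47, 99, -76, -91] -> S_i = Random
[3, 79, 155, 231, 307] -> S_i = 3 + 76*i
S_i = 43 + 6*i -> [43, 49, 55, 61, 67]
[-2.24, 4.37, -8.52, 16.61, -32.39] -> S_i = -2.24*(-1.95)^i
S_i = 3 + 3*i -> [3, 6, 9, 12, 15]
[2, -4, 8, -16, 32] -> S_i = 2*-2^i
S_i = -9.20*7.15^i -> [-9.2, -65.78, -470.33, -3362.84, -24044.29]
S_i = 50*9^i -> [50, 450, 4050, 36450, 328050]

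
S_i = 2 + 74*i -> [2, 76, 150, 224, 298]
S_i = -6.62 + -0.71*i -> [-6.62, -7.33, -8.04, -8.75, -9.46]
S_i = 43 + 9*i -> [43, 52, 61, 70, 79]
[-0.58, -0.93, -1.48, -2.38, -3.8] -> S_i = -0.58*1.60^i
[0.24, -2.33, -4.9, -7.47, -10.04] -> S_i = 0.24 + -2.57*i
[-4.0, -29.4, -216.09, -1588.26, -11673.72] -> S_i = -4.00*7.35^i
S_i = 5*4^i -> [5, 20, 80, 320, 1280]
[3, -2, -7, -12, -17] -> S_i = 3 + -5*i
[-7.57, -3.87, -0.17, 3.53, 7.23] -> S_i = -7.57 + 3.70*i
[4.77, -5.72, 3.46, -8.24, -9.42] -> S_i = Random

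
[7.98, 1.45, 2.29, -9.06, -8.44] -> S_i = Random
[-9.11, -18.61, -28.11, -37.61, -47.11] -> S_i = -9.11 + -9.50*i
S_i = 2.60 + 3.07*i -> [2.6, 5.67, 8.74, 11.81, 14.88]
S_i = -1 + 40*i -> [-1, 39, 79, 119, 159]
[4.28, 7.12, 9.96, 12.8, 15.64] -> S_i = 4.28 + 2.84*i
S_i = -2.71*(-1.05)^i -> [-2.71, 2.85, -2.99, 3.14, -3.29]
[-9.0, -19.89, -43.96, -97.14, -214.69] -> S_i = -9.00*2.21^i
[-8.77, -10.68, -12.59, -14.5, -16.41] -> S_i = -8.77 + -1.91*i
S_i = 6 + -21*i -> [6, -15, -36, -57, -78]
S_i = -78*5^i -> [-78, -390, -1950, -9750, -48750]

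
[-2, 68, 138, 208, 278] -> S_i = -2 + 70*i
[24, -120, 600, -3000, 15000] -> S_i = 24*-5^i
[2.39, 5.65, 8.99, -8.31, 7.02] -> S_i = Random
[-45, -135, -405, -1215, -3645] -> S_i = -45*3^i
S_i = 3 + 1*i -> [3, 4, 5, 6, 7]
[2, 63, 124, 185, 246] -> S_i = 2 + 61*i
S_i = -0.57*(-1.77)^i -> [-0.57, 1.01, -1.79, 3.16, -5.59]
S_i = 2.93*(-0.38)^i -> [2.93, -1.11, 0.42, -0.16, 0.06]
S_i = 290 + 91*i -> [290, 381, 472, 563, 654]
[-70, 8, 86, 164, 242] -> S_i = -70 + 78*i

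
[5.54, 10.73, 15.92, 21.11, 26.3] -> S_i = 5.54 + 5.19*i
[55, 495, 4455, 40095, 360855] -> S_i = 55*9^i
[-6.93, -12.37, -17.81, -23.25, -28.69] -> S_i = -6.93 + -5.44*i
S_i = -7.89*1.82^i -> [-7.89, -14.36, -26.13, -47.57, -86.57]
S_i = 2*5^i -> [2, 10, 50, 250, 1250]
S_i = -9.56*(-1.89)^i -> [-9.56, 18.07, -34.15, 64.54, -121.98]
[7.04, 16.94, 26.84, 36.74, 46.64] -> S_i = 7.04 + 9.90*i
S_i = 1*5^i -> [1, 5, 25, 125, 625]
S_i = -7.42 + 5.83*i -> [-7.42, -1.59, 4.24, 10.07, 15.9]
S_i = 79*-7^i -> [79, -553, 3871, -27097, 189679]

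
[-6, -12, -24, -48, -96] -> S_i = -6*2^i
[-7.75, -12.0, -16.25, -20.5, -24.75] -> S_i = -7.75 + -4.25*i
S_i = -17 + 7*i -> [-17, -10, -3, 4, 11]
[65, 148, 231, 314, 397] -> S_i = 65 + 83*i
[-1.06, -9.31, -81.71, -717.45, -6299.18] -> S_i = -1.06*8.78^i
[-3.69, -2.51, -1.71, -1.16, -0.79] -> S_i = -3.69*0.68^i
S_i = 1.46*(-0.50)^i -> [1.46, -0.73, 0.36, -0.18, 0.09]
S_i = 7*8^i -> [7, 56, 448, 3584, 28672]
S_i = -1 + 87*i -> [-1, 86, 173, 260, 347]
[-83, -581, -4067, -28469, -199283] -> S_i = -83*7^i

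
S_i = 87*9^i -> [87, 783, 7047, 63423, 570807]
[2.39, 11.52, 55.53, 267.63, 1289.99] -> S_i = 2.39*4.82^i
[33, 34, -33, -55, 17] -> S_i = Random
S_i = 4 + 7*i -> [4, 11, 18, 25, 32]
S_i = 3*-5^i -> [3, -15, 75, -375, 1875]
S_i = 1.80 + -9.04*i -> [1.8, -7.24, -16.28, -25.32, -34.36]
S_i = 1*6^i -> [1, 6, 36, 216, 1296]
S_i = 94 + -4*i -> [94, 90, 86, 82, 78]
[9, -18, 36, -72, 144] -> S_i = 9*-2^i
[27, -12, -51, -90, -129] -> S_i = 27 + -39*i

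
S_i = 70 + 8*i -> [70, 78, 86, 94, 102]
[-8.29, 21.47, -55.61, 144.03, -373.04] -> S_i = -8.29*(-2.59)^i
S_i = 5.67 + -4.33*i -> [5.67, 1.34, -2.99, -7.32, -11.65]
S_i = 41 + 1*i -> [41, 42, 43, 44, 45]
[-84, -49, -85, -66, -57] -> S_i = Random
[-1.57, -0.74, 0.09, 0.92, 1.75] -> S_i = -1.57 + 0.83*i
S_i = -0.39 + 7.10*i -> [-0.39, 6.71, 13.81, 20.91, 28.01]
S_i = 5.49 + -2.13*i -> [5.49, 3.36, 1.23, -0.9, -3.03]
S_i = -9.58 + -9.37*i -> [-9.58, -18.95, -28.32, -37.69, -47.06]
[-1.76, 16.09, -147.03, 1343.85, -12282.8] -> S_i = -1.76*(-9.14)^i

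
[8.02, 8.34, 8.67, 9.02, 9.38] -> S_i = 8.02*1.04^i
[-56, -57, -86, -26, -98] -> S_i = Random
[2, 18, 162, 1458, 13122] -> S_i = 2*9^i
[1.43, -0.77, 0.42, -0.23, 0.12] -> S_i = 1.43*(-0.54)^i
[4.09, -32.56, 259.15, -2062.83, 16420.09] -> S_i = 4.09*(-7.96)^i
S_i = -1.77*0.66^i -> [-1.77, -1.17, -0.77, -0.51, -0.34]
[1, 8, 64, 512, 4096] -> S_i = 1*8^i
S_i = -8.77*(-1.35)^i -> [-8.77, 11.84, -15.98, 21.58, -29.13]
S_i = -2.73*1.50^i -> [-2.73, -4.1, -6.14, -9.21, -13.82]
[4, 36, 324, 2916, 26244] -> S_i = 4*9^i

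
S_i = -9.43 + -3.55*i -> [-9.43, -12.98, -16.53, -20.08, -23.63]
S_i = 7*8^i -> [7, 56, 448, 3584, 28672]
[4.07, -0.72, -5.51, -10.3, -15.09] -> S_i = 4.07 + -4.79*i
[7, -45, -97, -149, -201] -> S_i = 7 + -52*i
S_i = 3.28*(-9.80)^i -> [3.28, -32.14, 315.01, -3087.11, 30253.68]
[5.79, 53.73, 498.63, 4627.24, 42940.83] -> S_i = 5.79*9.28^i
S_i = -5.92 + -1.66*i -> [-5.92, -7.58, -9.24, -10.9, -12.56]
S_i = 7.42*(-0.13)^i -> [7.42, -0.96, 0.13, -0.02, 0.0]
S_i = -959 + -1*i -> [-959, -960, -961, -962, -963]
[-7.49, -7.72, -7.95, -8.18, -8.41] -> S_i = -7.49 + -0.23*i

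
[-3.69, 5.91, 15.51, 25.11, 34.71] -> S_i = -3.69 + 9.60*i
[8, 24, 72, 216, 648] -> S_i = 8*3^i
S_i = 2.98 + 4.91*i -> [2.98, 7.89, 12.8, 17.71, 22.62]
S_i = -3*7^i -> [-3, -21, -147, -1029, -7203]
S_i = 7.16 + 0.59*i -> [7.16, 7.75, 8.34, 8.93, 9.52]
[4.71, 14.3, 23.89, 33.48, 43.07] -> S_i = 4.71 + 9.59*i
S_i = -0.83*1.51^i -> [-0.83, -1.25, -1.89, -2.86, -4.32]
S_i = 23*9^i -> [23, 207, 1863, 16767, 150903]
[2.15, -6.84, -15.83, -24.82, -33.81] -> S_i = 2.15 + -8.99*i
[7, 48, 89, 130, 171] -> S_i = 7 + 41*i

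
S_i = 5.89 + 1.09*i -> [5.89, 6.98, 8.07, 9.16, 10.25]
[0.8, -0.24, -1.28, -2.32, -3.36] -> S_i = 0.80 + -1.04*i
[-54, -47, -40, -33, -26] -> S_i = -54 + 7*i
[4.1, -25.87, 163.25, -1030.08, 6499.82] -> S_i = 4.10*(-6.31)^i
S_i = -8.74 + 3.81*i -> [-8.74, -4.93, -1.12, 2.69, 6.5]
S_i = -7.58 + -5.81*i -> [-7.58, -13.39, -19.2, -25.01, -30.82]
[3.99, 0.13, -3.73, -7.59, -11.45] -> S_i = 3.99 + -3.86*i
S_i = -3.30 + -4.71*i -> [-3.3, -8.01, -12.72, -17.43, -22.14]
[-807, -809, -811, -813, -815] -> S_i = -807 + -2*i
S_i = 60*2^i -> [60, 120, 240, 480, 960]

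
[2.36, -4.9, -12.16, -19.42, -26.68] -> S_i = 2.36 + -7.26*i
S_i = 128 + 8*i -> [128, 136, 144, 152, 160]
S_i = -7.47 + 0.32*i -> [-7.47, -7.15, -6.83, -6.51, -6.19]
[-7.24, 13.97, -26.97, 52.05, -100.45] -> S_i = -7.24*(-1.93)^i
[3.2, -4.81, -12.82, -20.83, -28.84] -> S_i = 3.20 + -8.01*i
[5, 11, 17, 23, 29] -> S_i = 5 + 6*i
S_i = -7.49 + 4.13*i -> [-7.49, -3.36, 0.77, 4.9, 9.03]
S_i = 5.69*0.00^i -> [5.69, 0.0, 0.0, 0.0, 0.0]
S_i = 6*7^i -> [6, 42, 294, 2058, 14406]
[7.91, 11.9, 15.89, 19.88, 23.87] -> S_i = 7.91 + 3.99*i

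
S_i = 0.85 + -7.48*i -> [0.85, -6.63, -14.11, -21.59, -29.07]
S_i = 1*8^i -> [1, 8, 64, 512, 4096]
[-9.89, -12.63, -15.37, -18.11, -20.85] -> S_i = -9.89 + -2.74*i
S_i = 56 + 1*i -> [56, 57, 58, 59, 60]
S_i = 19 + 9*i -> [19, 28, 37, 46, 55]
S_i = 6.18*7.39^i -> [6.18, 45.67, 337.5, 2494.15, 18431.74]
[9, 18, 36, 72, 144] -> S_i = 9*2^i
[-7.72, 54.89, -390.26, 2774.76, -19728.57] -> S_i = -7.72*(-7.11)^i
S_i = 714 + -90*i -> [714, 624, 534, 444, 354]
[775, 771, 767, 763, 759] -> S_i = 775 + -4*i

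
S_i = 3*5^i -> [3, 15, 75, 375, 1875]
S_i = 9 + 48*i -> [9, 57, 105, 153, 201]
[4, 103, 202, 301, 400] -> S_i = 4 + 99*i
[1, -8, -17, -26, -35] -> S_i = 1 + -9*i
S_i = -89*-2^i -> [-89, 178, -356, 712, -1424]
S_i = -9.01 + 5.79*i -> [-9.01, -3.22, 2.57, 8.36, 14.15]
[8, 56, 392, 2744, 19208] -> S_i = 8*7^i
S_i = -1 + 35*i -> [-1, 34, 69, 104, 139]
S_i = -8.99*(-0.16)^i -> [-8.99, 1.44, -0.23, 0.04, -0.01]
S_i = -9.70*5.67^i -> [-9.7, -55.0, -311.84, -1768.16, -10025.45]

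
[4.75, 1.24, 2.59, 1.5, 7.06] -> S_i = Random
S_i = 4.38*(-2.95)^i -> [4.38, -12.92, 38.12, -112.45, 331.71]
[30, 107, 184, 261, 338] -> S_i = 30 + 77*i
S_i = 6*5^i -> [6, 30, 150, 750, 3750]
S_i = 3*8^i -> [3, 24, 192, 1536, 12288]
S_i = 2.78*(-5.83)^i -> [2.78, -16.21, 94.49, -550.87, 3211.58]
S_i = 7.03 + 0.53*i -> [7.03, 7.56, 8.09, 8.62, 9.15]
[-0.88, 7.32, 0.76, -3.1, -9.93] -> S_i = Random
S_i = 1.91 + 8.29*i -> [1.91, 10.2, 18.49, 26.78, 35.07]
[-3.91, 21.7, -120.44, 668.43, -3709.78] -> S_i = -3.91*(-5.55)^i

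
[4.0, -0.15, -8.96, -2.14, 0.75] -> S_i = Random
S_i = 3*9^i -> [3, 27, 243, 2187, 19683]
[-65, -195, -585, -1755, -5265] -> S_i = -65*3^i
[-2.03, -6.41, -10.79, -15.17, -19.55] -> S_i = -2.03 + -4.38*i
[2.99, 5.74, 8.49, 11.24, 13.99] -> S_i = 2.99 + 2.75*i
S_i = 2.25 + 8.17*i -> [2.25, 10.42, 18.59, 26.76, 34.93]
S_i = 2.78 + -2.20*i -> [2.78, 0.58, -1.62, -3.82, -6.02]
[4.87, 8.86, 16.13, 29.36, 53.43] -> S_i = 4.87*1.82^i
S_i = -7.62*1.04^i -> [-7.62, -7.92, -8.24, -8.57, -8.91]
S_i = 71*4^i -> [71, 284, 1136, 4544, 18176]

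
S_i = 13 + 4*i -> [13, 17, 21, 25, 29]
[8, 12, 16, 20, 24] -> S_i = 8 + 4*i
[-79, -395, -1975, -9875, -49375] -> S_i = -79*5^i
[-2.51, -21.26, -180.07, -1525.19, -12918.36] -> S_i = -2.51*8.47^i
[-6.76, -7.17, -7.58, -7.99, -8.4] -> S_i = -6.76 + -0.41*i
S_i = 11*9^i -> [11, 99, 891, 8019, 72171]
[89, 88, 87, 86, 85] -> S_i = 89 + -1*i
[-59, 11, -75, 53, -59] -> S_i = Random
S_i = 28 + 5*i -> [28, 33, 38, 43, 48]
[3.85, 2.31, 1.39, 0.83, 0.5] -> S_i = 3.85*0.60^i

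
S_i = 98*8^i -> [98, 784, 6272, 50176, 401408]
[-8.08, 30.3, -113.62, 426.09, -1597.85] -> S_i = -8.08*(-3.75)^i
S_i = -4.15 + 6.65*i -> [-4.15, 2.5, 9.15, 15.8, 22.45]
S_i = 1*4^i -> [1, 4, 16, 64, 256]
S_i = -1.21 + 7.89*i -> [-1.21, 6.68, 14.57, 22.46, 30.35]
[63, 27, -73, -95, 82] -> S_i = Random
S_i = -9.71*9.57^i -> [-9.71, -92.92, -889.29, -8510.5, -81445.48]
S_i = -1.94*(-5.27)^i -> [-1.94, 10.22, -53.88, 283.94, -1496.39]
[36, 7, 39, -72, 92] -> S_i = Random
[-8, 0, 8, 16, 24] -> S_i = -8 + 8*i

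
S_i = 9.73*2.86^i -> [9.73, 27.83, 79.59, 227.62, 650.99]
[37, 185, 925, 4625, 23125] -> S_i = 37*5^i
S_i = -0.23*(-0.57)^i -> [-0.23, 0.13, -0.07, 0.04, -0.02]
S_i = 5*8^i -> [5, 40, 320, 2560, 20480]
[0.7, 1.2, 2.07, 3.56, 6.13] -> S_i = 0.70*1.72^i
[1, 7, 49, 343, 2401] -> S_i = 1*7^i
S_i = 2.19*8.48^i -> [2.19, 18.57, 157.48, 1335.46, 11324.72]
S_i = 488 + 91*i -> [488, 579, 670, 761, 852]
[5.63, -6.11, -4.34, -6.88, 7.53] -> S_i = Random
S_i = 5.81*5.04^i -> [5.81, 29.28, 147.58, 743.82, 3748.85]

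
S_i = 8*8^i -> [8, 64, 512, 4096, 32768]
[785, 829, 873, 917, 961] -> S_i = 785 + 44*i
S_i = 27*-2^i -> [27, -54, 108, -216, 432]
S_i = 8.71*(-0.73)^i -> [8.71, -6.36, 4.64, -3.39, 2.47]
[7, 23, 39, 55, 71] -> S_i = 7 + 16*i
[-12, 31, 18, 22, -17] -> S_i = Random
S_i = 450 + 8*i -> [450, 458, 466, 474, 482]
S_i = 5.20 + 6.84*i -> [5.2, 12.04, 18.88, 25.72, 32.56]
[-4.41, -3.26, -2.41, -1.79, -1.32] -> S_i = -4.41*0.74^i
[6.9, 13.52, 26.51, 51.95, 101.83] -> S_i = 6.90*1.96^i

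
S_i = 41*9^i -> [41, 369, 3321, 29889, 269001]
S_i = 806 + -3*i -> [806, 803, 800, 797, 794]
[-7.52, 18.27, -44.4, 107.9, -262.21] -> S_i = -7.52*(-2.43)^i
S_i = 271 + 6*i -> [271, 277, 283, 289, 295]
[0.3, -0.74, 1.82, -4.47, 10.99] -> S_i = 0.30*(-2.46)^i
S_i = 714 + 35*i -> [714, 749, 784, 819, 854]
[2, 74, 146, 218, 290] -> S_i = 2 + 72*i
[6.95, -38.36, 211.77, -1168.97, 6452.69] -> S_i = 6.95*(-5.52)^i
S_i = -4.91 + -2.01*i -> [-4.91, -6.92, -8.93, -10.94, -12.95]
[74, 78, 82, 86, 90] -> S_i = 74 + 4*i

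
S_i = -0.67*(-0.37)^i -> [-0.67, 0.25, -0.09, 0.03, -0.01]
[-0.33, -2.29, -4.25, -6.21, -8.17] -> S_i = -0.33 + -1.96*i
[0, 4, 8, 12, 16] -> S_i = 0 + 4*i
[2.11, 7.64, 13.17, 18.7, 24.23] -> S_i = 2.11 + 5.53*i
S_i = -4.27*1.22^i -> [-4.27, -5.21, -6.36, -7.75, -9.46]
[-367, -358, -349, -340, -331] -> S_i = -367 + 9*i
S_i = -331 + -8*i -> [-331, -339, -347, -355, -363]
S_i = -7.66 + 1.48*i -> [-7.66, -6.18, -4.7, -3.22, -1.74]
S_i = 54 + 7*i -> [54, 61, 68, 75, 82]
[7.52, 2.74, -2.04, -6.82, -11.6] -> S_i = 7.52 + -4.78*i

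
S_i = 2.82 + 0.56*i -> [2.82, 3.38, 3.94, 4.5, 5.06]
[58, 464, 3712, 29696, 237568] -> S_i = 58*8^i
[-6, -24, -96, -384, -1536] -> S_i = -6*4^i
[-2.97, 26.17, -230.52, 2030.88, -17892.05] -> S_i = -2.97*(-8.81)^i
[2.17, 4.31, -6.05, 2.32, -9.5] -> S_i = Random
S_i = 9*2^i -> [9, 18, 36, 72, 144]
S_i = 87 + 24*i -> [87, 111, 135, 159, 183]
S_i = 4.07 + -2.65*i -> [4.07, 1.42, -1.23, -3.88, -6.53]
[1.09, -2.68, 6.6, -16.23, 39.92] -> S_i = 1.09*(-2.46)^i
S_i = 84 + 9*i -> [84, 93, 102, 111, 120]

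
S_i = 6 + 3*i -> [6, 9, 12, 15, 18]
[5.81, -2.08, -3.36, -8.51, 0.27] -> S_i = Random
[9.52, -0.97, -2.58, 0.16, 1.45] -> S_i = Random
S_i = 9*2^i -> [9, 18, 36, 72, 144]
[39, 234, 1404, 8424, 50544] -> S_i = 39*6^i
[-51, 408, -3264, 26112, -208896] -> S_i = -51*-8^i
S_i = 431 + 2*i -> [431, 433, 435, 437, 439]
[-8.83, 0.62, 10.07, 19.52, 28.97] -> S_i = -8.83 + 9.45*i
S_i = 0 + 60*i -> [0, 60, 120, 180, 240]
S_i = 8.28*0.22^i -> [8.28, 1.82, 0.4, 0.09, 0.02]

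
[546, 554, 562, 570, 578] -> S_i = 546 + 8*i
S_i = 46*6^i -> [46, 276, 1656, 9936, 59616]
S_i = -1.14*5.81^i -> [-1.14, -6.62, -38.48, -223.58, -1299.0]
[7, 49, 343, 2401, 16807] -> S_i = 7*7^i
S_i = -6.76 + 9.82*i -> [-6.76, 3.06, 12.88, 22.7, 32.52]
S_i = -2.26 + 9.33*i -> [-2.26, 7.07, 16.4, 25.73, 35.06]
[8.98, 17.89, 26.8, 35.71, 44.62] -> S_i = 8.98 + 8.91*i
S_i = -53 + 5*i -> [-53, -48, -43, -38, -33]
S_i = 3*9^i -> [3, 27, 243, 2187, 19683]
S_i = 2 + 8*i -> [2, 10, 18, 26, 34]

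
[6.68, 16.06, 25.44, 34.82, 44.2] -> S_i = 6.68 + 9.38*i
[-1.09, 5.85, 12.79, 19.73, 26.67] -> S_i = -1.09 + 6.94*i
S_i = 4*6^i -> [4, 24, 144, 864, 5184]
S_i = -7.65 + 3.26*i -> [-7.65, -4.39, -1.13, 2.13, 5.39]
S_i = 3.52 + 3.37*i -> [3.52, 6.89, 10.26, 13.63, 17.0]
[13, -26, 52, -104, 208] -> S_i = 13*-2^i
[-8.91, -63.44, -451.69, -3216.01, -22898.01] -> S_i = -8.91*7.12^i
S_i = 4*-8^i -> [4, -32, 256, -2048, 16384]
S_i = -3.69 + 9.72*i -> [-3.69, 6.03, 15.75, 25.47, 35.19]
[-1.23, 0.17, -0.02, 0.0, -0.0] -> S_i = -1.23*(-0.14)^i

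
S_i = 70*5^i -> [70, 350, 1750, 8750, 43750]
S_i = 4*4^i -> [4, 16, 64, 256, 1024]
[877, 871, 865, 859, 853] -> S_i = 877 + -6*i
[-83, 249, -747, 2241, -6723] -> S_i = -83*-3^i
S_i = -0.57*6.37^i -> [-0.57, -3.63, -23.13, -147.33, -938.5]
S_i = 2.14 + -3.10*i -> [2.14, -0.96, -4.06, -7.16, -10.26]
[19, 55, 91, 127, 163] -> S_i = 19 + 36*i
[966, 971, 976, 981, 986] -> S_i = 966 + 5*i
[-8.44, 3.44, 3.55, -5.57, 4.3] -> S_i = Random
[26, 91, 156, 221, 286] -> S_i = 26 + 65*i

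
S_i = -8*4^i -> [-8, -32, -128, -512, -2048]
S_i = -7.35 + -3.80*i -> [-7.35, -11.15, -14.95, -18.75, -22.55]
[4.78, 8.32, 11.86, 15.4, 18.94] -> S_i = 4.78 + 3.54*i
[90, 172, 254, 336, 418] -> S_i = 90 + 82*i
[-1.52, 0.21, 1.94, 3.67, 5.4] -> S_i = -1.52 + 1.73*i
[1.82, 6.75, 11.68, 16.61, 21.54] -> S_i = 1.82 + 4.93*i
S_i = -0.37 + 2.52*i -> [-0.37, 2.15, 4.67, 7.19, 9.71]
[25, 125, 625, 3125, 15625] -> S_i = 25*5^i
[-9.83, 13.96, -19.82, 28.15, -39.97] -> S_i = -9.83*(-1.42)^i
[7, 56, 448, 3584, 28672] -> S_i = 7*8^i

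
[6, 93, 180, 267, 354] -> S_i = 6 + 87*i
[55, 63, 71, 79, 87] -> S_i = 55 + 8*i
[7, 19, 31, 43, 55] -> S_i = 7 + 12*i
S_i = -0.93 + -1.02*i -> [-0.93, -1.95, -2.97, -3.99, -5.01]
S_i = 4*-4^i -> [4, -16, 64, -256, 1024]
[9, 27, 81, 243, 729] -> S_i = 9*3^i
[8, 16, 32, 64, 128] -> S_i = 8*2^i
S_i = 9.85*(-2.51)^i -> [9.85, -24.72, 62.06, -155.76, 390.96]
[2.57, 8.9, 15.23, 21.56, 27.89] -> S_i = 2.57 + 6.33*i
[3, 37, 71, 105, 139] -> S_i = 3 + 34*i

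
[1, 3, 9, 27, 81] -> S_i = 1*3^i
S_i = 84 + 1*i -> [84, 85, 86, 87, 88]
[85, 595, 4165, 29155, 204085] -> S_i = 85*7^i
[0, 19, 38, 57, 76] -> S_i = 0 + 19*i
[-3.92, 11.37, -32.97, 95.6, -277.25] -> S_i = -3.92*(-2.90)^i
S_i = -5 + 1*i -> [-5, -4, -3, -2, -1]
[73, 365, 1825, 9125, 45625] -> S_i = 73*5^i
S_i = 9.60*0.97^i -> [9.6, 9.31, 9.03, 8.76, 8.5]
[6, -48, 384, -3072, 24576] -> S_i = 6*-8^i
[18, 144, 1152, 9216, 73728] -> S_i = 18*8^i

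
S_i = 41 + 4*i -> [41, 45, 49, 53, 57]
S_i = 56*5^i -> [56, 280, 1400, 7000, 35000]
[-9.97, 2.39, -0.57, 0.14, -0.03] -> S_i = -9.97*(-0.24)^i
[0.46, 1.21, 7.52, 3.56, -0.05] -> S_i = Random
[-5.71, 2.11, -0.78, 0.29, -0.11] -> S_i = -5.71*(-0.37)^i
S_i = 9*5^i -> [9, 45, 225, 1125, 5625]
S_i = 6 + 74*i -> [6, 80, 154, 228, 302]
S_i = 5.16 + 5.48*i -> [5.16, 10.64, 16.12, 21.6, 27.08]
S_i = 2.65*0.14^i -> [2.65, 0.37, 0.05, 0.01, 0.0]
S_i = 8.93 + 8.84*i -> [8.93, 17.77, 26.61, 35.45, 44.29]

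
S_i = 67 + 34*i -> [67, 101, 135, 169, 203]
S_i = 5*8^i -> [5, 40, 320, 2560, 20480]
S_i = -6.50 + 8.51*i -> [-6.5, 2.01, 10.52, 19.03, 27.54]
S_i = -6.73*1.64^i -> [-6.73, -11.04, -18.1, -29.69, -48.68]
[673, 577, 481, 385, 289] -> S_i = 673 + -96*i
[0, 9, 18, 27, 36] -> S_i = 0 + 9*i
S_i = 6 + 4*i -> [6, 10, 14, 18, 22]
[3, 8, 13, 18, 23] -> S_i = 3 + 5*i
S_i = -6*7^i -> [-6, -42, -294, -2058, -14406]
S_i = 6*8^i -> [6, 48, 384, 3072, 24576]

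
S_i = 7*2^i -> [7, 14, 28, 56, 112]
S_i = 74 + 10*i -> [74, 84, 94, 104, 114]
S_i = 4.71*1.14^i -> [4.71, 5.37, 6.12, 6.98, 7.96]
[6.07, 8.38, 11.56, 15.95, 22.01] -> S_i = 6.07*1.38^i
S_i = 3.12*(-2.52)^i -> [3.12, -7.86, 19.81, -49.93, 125.82]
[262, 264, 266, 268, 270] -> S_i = 262 + 2*i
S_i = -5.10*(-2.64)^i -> [-5.1, 13.46, -35.54, 93.84, -247.73]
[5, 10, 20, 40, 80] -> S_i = 5*2^i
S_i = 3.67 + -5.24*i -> [3.67, -1.57, -6.81, -12.05, -17.29]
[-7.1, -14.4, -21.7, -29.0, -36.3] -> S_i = -7.10 + -7.30*i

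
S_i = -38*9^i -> [-38, -342, -3078, -27702, -249318]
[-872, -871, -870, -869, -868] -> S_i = -872 + 1*i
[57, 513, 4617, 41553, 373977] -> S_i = 57*9^i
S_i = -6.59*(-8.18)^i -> [-6.59, 53.91, -440.95, 3606.99, -29505.2]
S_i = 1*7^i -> [1, 7, 49, 343, 2401]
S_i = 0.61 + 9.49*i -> [0.61, 10.1, 19.59, 29.08, 38.57]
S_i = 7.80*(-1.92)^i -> [7.8, -14.98, 28.75, -55.21, 106.0]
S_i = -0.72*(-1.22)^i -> [-0.72, 0.88, -1.07, 1.31, -1.6]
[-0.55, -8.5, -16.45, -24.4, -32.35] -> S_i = -0.55 + -7.95*i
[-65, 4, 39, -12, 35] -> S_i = Random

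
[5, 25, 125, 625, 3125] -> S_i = 5*5^i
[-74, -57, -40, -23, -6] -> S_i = -74 + 17*i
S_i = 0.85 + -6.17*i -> [0.85, -5.32, -11.49, -17.66, -23.83]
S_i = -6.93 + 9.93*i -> [-6.93, 3.0, 12.93, 22.86, 32.79]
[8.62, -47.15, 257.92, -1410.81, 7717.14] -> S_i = 8.62*(-5.47)^i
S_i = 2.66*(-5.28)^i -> [2.66, -14.04, 74.16, -391.55, 2067.37]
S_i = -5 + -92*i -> [-5, -97, -189, -281, -373]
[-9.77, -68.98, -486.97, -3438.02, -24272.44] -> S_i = -9.77*7.06^i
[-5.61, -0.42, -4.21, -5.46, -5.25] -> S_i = Random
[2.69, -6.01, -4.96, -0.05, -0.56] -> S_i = Random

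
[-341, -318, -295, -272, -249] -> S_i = -341 + 23*i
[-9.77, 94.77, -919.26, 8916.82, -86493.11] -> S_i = -9.77*(-9.70)^i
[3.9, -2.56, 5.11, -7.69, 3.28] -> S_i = Random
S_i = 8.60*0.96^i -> [8.6, 8.26, 7.93, 7.61, 7.3]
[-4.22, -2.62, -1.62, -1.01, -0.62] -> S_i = -4.22*0.62^i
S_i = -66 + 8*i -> [-66, -58, -50, -42, -34]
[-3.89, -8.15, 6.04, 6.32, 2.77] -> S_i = Random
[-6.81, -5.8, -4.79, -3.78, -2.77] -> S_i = -6.81 + 1.01*i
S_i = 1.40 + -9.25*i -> [1.4, -7.85, -17.1, -26.35, -35.6]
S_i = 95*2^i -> [95, 190, 380, 760, 1520]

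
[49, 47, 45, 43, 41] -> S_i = 49 + -2*i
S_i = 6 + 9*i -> [6, 15, 24, 33, 42]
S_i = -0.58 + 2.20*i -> [-0.58, 1.62, 3.82, 6.02, 8.22]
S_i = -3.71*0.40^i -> [-3.71, -1.48, -0.59, -0.24, -0.09]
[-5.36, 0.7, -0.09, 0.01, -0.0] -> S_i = -5.36*(-0.13)^i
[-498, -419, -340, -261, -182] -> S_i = -498 + 79*i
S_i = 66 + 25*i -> [66, 91, 116, 141, 166]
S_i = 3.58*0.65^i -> [3.58, 2.33, 1.51, 0.98, 0.64]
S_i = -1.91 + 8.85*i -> [-1.91, 6.94, 15.79, 24.64, 33.49]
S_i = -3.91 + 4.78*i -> [-3.91, 0.87, 5.65, 10.43, 15.21]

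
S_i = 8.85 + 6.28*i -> [8.85, 15.13, 21.41, 27.69, 33.97]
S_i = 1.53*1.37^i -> [1.53, 2.1, 2.87, 3.93, 5.39]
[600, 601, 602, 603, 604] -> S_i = 600 + 1*i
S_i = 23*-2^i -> [23, -46, 92, -184, 368]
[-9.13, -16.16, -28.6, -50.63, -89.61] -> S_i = -9.13*1.77^i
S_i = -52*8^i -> [-52, -416, -3328, -26624, -212992]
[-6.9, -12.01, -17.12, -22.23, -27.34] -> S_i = -6.90 + -5.11*i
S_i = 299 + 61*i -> [299, 360, 421, 482, 543]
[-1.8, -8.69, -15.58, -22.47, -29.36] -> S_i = -1.80 + -6.89*i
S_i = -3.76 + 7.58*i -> [-3.76, 3.82, 11.4, 18.98, 26.56]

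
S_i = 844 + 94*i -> [844, 938, 1032, 1126, 1220]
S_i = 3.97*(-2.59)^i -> [3.97, -10.28, 26.63, -68.97, 178.64]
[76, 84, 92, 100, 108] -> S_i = 76 + 8*i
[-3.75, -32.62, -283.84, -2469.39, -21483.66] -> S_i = -3.75*8.70^i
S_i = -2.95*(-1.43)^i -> [-2.95, 4.22, -6.03, 8.63, -12.34]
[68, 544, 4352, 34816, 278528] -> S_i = 68*8^i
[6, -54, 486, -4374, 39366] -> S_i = 6*-9^i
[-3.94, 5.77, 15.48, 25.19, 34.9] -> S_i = -3.94 + 9.71*i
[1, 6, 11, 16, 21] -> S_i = 1 + 5*i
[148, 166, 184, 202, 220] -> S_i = 148 + 18*i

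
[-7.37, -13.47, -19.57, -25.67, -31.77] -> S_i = -7.37 + -6.10*i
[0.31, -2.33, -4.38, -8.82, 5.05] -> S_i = Random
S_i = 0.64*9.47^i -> [0.64, 6.06, 57.4, 543.54, 5147.3]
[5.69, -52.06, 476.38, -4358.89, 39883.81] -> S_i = 5.69*(-9.15)^i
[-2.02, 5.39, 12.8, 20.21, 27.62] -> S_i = -2.02 + 7.41*i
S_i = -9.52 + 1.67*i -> [-9.52, -7.85, -6.18, -4.51, -2.84]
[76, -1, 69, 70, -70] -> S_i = Random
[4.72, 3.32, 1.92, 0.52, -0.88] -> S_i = 4.72 + -1.40*i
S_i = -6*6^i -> [-6, -36, -216, -1296, -7776]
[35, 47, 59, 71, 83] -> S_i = 35 + 12*i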